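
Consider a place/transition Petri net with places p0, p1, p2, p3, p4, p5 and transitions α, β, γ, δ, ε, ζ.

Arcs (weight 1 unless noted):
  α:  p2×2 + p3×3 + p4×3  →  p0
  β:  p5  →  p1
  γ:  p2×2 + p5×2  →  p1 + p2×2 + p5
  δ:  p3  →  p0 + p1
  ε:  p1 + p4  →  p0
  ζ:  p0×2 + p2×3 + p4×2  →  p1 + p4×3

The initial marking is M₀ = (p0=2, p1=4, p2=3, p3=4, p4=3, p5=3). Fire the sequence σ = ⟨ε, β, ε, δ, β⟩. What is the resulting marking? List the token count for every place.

(p0=5, p1=5, p2=3, p3=3, p4=1, p5=1)

step 1: fire ε:  (p0=2, p1=4, p2=3, p3=4, p4=3, p5=3) → (p0=3, p1=3, p2=3, p3=4, p4=2, p5=3)
step 2: fire β:  (p0=3, p1=3, p2=3, p3=4, p4=2, p5=3) → (p0=3, p1=4, p2=3, p3=4, p4=2, p5=2)
step 3: fire ε:  (p0=3, p1=4, p2=3, p3=4, p4=2, p5=2) → (p0=4, p1=3, p2=3, p3=4, p4=1, p5=2)
step 4: fire δ:  (p0=4, p1=3, p2=3, p3=4, p4=1, p5=2) → (p0=5, p1=4, p2=3, p3=3, p4=1, p5=2)
step 5: fire β:  (p0=5, p1=4, p2=3, p3=3, p4=1, p5=2) → (p0=5, p1=5, p2=3, p3=3, p4=1, p5=1)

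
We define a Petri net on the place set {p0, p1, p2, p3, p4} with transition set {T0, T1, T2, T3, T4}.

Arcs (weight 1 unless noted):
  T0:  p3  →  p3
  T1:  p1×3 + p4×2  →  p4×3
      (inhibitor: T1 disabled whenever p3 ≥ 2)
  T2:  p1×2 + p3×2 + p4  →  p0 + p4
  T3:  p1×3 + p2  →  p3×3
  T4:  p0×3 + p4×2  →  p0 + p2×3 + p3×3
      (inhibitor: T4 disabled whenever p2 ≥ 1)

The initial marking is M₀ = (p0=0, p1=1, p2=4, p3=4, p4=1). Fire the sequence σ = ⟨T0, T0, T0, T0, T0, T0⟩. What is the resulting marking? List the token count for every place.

(p0=0, p1=1, p2=4, p3=4, p4=1)

step 1: fire T0:  (p0=0, p1=1, p2=4, p3=4, p4=1) → (p0=0, p1=1, p2=4, p3=4, p4=1)
step 2: fire T0:  (p0=0, p1=1, p2=4, p3=4, p4=1) → (p0=0, p1=1, p2=4, p3=4, p4=1)
step 3: fire T0:  (p0=0, p1=1, p2=4, p3=4, p4=1) → (p0=0, p1=1, p2=4, p3=4, p4=1)
step 4: fire T0:  (p0=0, p1=1, p2=4, p3=4, p4=1) → (p0=0, p1=1, p2=4, p3=4, p4=1)
step 5: fire T0:  (p0=0, p1=1, p2=4, p3=4, p4=1) → (p0=0, p1=1, p2=4, p3=4, p4=1)
step 6: fire T0:  (p0=0, p1=1, p2=4, p3=4, p4=1) → (p0=0, p1=1, p2=4, p3=4, p4=1)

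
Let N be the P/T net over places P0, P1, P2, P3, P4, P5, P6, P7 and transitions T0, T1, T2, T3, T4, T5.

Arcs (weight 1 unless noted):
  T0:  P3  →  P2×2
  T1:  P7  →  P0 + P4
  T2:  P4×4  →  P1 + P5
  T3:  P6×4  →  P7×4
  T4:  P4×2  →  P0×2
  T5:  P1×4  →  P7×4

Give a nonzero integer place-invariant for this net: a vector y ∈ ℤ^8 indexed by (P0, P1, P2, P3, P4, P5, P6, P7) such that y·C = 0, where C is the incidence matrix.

y = (P0:0, P1:0, P2:1, P3:2, P4:0, P5:0, P6:0, P7:0)

Incidence matrix C (rows=places, cols=transitions):
       T0   T1   T2   T3   T4   T5
   P0   0    1    0    0    2    0
   P1   0    0    1    0    0   -4
   P2   2    0    0    0    0    0
   P3  -1    0    0    0    0    0
   P4   0    1   -4    0   -2    0
   P5   0    0    1    0    0    0
   P6   0    0    0   -4    0    0
   P7   0   -1    0    4    0    4

Candidate y = [0, 0, 1, 2, 0, 0, 0, 0]; check y·C column-wise:
  col T0: 1·2 + 2·-1 = 0
  col T1: 0·1 + 1·0 + 2·0 + 0·1 + 0·-1 = 0
  col T2: 0·1 + 1·0 + 2·0 + 0·-4 + 0·1 = 0
  col T3: 1·0 + 2·0 + 0·-4 + 0·4 = 0
  col T4: 0·2 + 1·0 + 2·0 + 0·-2 = 0
  col T5: 0·-4 + 1·0 + 2·0 + 0·4 = 0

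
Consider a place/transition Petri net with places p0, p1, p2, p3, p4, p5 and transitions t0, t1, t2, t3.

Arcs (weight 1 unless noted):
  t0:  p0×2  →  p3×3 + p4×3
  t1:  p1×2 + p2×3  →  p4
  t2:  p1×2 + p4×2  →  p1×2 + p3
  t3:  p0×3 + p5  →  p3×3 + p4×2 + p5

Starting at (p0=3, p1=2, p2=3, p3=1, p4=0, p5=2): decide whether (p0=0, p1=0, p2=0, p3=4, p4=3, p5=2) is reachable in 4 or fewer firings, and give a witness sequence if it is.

step 1: fire t1:  (p0=3, p1=2, p2=3, p3=1, p4=0, p5=2) → (p0=3, p1=0, p2=0, p3=1, p4=1, p5=2)
step 2: fire t3:  (p0=3, p1=0, p2=0, p3=1, p4=1, p5=2) → (p0=0, p1=0, p2=0, p3=4, p4=3, p5=2)

YES — reachable via ⟨t1, t3⟩ (2 firings)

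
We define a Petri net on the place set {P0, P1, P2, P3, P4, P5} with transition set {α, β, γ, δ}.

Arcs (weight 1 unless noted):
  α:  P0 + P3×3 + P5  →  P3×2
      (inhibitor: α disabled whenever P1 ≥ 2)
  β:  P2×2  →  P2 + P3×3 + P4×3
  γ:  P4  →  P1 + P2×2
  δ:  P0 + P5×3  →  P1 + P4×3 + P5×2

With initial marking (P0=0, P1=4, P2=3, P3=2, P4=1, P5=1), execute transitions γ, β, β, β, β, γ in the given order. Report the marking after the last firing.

step 1: fire γ:  (P0=0, P1=4, P2=3, P3=2, P4=1, P5=1) → (P0=0, P1=5, P2=5, P3=2, P4=0, P5=1)
step 2: fire β:  (P0=0, P1=5, P2=5, P3=2, P4=0, P5=1) → (P0=0, P1=5, P2=4, P3=5, P4=3, P5=1)
step 3: fire β:  (P0=0, P1=5, P2=4, P3=5, P4=3, P5=1) → (P0=0, P1=5, P2=3, P3=8, P4=6, P5=1)
step 4: fire β:  (P0=0, P1=5, P2=3, P3=8, P4=6, P5=1) → (P0=0, P1=5, P2=2, P3=11, P4=9, P5=1)
step 5: fire β:  (P0=0, P1=5, P2=2, P3=11, P4=9, P5=1) → (P0=0, P1=5, P2=1, P3=14, P4=12, P5=1)
step 6: fire γ:  (P0=0, P1=5, P2=1, P3=14, P4=12, P5=1) → (P0=0, P1=6, P2=3, P3=14, P4=11, P5=1)

(P0=0, P1=6, P2=3, P3=14, P4=11, P5=1)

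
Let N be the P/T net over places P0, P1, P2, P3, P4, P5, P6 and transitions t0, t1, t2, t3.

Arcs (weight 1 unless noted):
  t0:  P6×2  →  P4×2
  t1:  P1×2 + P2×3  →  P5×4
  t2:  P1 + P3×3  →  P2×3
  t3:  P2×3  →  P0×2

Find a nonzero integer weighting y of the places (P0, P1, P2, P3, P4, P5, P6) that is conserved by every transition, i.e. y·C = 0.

y = (P0:3, P1:-3, P2:2, P3:3, P4:0, P5:0, P6:0)

Incidence matrix C (rows=places, cols=transitions):
       t0   t1   t2   t3
   P0   0    0    0    2
   P1   0   -2   -1    0
   P2   0   -3    3   -3
   P3   0    0   -3    0
   P4   2    0    0    0
   P5   0    4    0    0
   P6  -2    0    0    0

Candidate y = [3, -3, 2, 3, 0, 0, 0]; check y·C column-wise:
  col t0: 3·0 + -3·0 + 2·0 + 3·0 + 0·2 + 0·-2 = 0
  col t1: 3·0 + -3·-2 + 2·-3 + 3·0 + 0·4 = 0
  col t2: 3·0 + -3·-1 + 2·3 + 3·-3 = 0
  col t3: 3·2 + -3·0 + 2·-3 + 3·0 = 0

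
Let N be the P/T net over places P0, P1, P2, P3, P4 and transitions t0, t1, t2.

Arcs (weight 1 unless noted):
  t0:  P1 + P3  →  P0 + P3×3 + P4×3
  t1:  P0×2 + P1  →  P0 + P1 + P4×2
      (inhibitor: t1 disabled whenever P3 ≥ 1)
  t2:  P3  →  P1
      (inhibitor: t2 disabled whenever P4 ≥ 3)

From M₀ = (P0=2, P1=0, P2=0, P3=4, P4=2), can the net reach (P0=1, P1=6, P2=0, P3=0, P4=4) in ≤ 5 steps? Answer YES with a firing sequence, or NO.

NO — not reachable within 5 firings

depth 0: 1 marking
depth 1: 2 markings reached so far
depth 2: 4 markings reached so far
depth 3: 6 markings reached so far
depth 4: 9 markings reached so far
depth 5: 11 markings reached so far
target is not among the 11 markings reachable within 5 steps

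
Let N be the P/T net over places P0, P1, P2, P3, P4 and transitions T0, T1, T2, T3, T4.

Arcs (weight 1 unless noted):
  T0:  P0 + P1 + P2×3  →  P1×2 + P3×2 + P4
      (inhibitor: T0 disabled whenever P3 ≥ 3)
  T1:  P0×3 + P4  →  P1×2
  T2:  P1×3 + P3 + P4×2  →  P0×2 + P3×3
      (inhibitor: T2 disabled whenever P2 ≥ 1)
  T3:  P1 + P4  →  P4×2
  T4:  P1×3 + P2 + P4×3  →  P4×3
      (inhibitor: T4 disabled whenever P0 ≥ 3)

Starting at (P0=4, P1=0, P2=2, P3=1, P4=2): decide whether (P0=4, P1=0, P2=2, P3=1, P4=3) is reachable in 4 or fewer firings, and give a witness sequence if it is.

depth 0: 1 marking
depth 1: 2 markings reached so far
depth 2: 3 markings reached so far
depth 3: 4 markings reached so far
depth 4: 4 markings reached so far
(frontier empty at depth 4; search complete)
target is not among the 4 markings reachable within 4 steps

NO — not reachable within 4 firings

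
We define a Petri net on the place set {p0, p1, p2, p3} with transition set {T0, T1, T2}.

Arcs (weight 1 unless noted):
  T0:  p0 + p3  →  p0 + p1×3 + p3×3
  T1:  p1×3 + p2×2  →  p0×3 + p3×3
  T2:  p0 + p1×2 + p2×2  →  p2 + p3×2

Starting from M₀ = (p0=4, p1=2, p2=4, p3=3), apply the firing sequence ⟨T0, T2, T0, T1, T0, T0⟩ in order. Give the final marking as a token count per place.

step 1: fire T0:  (p0=4, p1=2, p2=4, p3=3) → (p0=4, p1=5, p2=4, p3=5)
step 2: fire T2:  (p0=4, p1=5, p2=4, p3=5) → (p0=3, p1=3, p2=3, p3=7)
step 3: fire T0:  (p0=3, p1=3, p2=3, p3=7) → (p0=3, p1=6, p2=3, p3=9)
step 4: fire T1:  (p0=3, p1=6, p2=3, p3=9) → (p0=6, p1=3, p2=1, p3=12)
step 5: fire T0:  (p0=6, p1=3, p2=1, p3=12) → (p0=6, p1=6, p2=1, p3=14)
step 6: fire T0:  (p0=6, p1=6, p2=1, p3=14) → (p0=6, p1=9, p2=1, p3=16)

(p0=6, p1=9, p2=1, p3=16)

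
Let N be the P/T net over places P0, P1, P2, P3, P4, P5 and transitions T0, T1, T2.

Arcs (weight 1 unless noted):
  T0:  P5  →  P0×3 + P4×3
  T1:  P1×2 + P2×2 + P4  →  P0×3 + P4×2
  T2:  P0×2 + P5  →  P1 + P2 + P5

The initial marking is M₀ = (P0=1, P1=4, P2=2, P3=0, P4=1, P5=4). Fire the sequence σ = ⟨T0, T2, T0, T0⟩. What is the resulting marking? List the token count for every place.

(P0=8, P1=5, P2=3, P3=0, P4=10, P5=1)

step 1: fire T0:  (P0=1, P1=4, P2=2, P3=0, P4=1, P5=4) → (P0=4, P1=4, P2=2, P3=0, P4=4, P5=3)
step 2: fire T2:  (P0=4, P1=4, P2=2, P3=0, P4=4, P5=3) → (P0=2, P1=5, P2=3, P3=0, P4=4, P5=3)
step 3: fire T0:  (P0=2, P1=5, P2=3, P3=0, P4=4, P5=3) → (P0=5, P1=5, P2=3, P3=0, P4=7, P5=2)
step 4: fire T0:  (P0=5, P1=5, P2=3, P3=0, P4=7, P5=2) → (P0=8, P1=5, P2=3, P3=0, P4=10, P5=1)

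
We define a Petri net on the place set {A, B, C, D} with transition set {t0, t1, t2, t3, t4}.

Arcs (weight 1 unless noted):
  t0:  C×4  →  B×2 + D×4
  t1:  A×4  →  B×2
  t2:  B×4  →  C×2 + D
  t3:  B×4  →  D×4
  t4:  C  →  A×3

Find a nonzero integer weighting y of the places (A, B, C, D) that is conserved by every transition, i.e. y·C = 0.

Incidence matrix C (rows=places, cols=transitions):
       t0   t1   t2   t3   t4
    A   0   -4    0    0    3
    B   2    2   -4   -4    0
    C  -4    0    2    0   -1
    D   4    0    1    4    0

Candidate y = [1, 2, 3, 2]; check y·C column-wise:
  col t0: 1·0 + 2·2 + 3·-4 + 2·4 = 0
  col t1: 1·-4 + 2·2 + 3·0 + 2·0 = 0
  col t2: 1·0 + 2·-4 + 3·2 + 2·1 = 0
  col t3: 1·0 + 2·-4 + 3·0 + 2·4 = 0
  col t4: 1·3 + 2·0 + 3·-1 + 2·0 = 0

y = (A:1, B:2, C:3, D:2)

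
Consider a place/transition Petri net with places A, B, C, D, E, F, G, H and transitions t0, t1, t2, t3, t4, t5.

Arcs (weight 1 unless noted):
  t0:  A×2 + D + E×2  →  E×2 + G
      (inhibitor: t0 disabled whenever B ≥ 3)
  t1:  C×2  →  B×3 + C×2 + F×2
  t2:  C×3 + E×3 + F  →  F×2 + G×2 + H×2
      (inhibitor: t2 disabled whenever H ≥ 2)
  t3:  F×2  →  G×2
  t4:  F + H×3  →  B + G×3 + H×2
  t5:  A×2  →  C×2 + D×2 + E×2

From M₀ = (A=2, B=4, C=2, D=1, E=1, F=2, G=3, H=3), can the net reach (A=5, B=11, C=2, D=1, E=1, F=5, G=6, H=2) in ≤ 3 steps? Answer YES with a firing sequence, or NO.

depth 0: 1 marking
depth 1: 5 markings reached so far
depth 2: 11 markings reached so far
depth 3: 19 markings reached so far
target is not among the 19 markings reachable within 3 steps

NO — not reachable within 3 firings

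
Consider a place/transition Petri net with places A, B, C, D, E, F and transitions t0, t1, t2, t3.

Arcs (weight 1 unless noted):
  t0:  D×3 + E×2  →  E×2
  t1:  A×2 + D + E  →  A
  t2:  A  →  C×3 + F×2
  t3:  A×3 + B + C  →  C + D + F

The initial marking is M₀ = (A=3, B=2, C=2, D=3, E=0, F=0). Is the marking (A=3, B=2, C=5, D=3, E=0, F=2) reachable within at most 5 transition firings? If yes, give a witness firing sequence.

NO — not reachable within 5 firings

depth 0: 1 marking
depth 1: 3 markings reached so far
depth 2: 4 markings reached so far
depth 3: 5 markings reached so far
depth 4: 5 markings reached so far
(frontier empty at depth 4; search complete)
target is not among the 5 markings reachable within 5 steps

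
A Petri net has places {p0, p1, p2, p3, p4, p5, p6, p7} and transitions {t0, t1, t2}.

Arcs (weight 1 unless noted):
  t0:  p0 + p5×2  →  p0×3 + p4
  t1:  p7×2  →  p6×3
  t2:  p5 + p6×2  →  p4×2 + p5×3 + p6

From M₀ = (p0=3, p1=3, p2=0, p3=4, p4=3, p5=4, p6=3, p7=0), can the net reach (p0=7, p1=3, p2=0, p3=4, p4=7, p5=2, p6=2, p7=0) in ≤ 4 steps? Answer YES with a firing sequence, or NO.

YES — reachable via ⟨t0, t2, t0⟩ (3 firings)

step 1: fire t0:  (p0=3, p1=3, p2=0, p3=4, p4=3, p5=4, p6=3, p7=0) → (p0=5, p1=3, p2=0, p3=4, p4=4, p5=2, p6=3, p7=0)
step 2: fire t2:  (p0=5, p1=3, p2=0, p3=4, p4=4, p5=2, p6=3, p7=0) → (p0=5, p1=3, p2=0, p3=4, p4=6, p5=4, p6=2, p7=0)
step 3: fire t0:  (p0=5, p1=3, p2=0, p3=4, p4=6, p5=4, p6=2, p7=0) → (p0=7, p1=3, p2=0, p3=4, p4=7, p5=2, p6=2, p7=0)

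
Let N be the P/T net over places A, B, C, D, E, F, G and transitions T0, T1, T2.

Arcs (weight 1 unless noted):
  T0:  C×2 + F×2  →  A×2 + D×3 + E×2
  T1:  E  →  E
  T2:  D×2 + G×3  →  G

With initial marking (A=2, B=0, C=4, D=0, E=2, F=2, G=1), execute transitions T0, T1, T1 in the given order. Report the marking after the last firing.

(A=4, B=0, C=2, D=3, E=4, F=0, G=1)

step 1: fire T0:  (A=2, B=0, C=4, D=0, E=2, F=2, G=1) → (A=4, B=0, C=2, D=3, E=4, F=0, G=1)
step 2: fire T1:  (A=4, B=0, C=2, D=3, E=4, F=0, G=1) → (A=4, B=0, C=2, D=3, E=4, F=0, G=1)
step 3: fire T1:  (A=4, B=0, C=2, D=3, E=4, F=0, G=1) → (A=4, B=0, C=2, D=3, E=4, F=0, G=1)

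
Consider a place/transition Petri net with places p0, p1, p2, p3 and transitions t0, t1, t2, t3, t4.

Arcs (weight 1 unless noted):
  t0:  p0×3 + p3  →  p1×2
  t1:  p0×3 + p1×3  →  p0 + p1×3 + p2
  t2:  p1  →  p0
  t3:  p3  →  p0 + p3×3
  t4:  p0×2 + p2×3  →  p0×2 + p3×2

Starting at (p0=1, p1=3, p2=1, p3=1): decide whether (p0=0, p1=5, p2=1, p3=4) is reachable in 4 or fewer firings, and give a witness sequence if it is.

step 1: fire t3:  (p0=1, p1=3, p2=1, p3=1) → (p0=2, p1=3, p2=1, p3=3)
step 2: fire t3:  (p0=2, p1=3, p2=1, p3=3) → (p0=3, p1=3, p2=1, p3=5)
step 3: fire t0:  (p0=3, p1=3, p2=1, p3=5) → (p0=0, p1=5, p2=1, p3=4)

YES — reachable via ⟨t3, t3, t0⟩ (3 firings)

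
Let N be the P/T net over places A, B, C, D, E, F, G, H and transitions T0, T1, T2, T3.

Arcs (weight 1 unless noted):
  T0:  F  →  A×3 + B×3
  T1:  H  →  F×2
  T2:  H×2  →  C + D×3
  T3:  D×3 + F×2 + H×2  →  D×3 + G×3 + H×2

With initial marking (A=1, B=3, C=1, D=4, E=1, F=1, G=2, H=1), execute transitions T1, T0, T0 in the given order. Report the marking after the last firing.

step 1: fire T1:  (A=1, B=3, C=1, D=4, E=1, F=1, G=2, H=1) → (A=1, B=3, C=1, D=4, E=1, F=3, G=2, H=0)
step 2: fire T0:  (A=1, B=3, C=1, D=4, E=1, F=3, G=2, H=0) → (A=4, B=6, C=1, D=4, E=1, F=2, G=2, H=0)
step 3: fire T0:  (A=4, B=6, C=1, D=4, E=1, F=2, G=2, H=0) → (A=7, B=9, C=1, D=4, E=1, F=1, G=2, H=0)

(A=7, B=9, C=1, D=4, E=1, F=1, G=2, H=0)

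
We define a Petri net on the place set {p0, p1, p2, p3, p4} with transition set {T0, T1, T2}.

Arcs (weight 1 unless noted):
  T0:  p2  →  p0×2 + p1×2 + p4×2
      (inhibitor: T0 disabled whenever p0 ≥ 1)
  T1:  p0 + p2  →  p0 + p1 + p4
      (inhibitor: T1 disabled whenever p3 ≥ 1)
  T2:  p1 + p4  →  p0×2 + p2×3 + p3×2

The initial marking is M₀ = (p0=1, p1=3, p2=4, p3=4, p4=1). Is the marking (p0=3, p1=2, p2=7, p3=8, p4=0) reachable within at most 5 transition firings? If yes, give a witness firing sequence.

NO — not reachable within 5 firings

depth 0: 1 marking
depth 1: 2 markings reached so far
depth 2: 2 markings reached so far
(frontier empty at depth 2; search complete)
target is not among the 2 markings reachable within 5 steps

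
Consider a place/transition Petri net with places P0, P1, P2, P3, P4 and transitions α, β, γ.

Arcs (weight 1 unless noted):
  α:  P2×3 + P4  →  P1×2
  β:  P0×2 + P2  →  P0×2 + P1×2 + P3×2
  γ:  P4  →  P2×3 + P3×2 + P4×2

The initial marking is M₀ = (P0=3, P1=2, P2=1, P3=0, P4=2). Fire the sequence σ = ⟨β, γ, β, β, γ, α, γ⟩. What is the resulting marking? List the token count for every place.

(P0=3, P1=10, P2=4, P3=12, P4=4)

step 1: fire β:  (P0=3, P1=2, P2=1, P3=0, P4=2) → (P0=3, P1=4, P2=0, P3=2, P4=2)
step 2: fire γ:  (P0=3, P1=4, P2=0, P3=2, P4=2) → (P0=3, P1=4, P2=3, P3=4, P4=3)
step 3: fire β:  (P0=3, P1=4, P2=3, P3=4, P4=3) → (P0=3, P1=6, P2=2, P3=6, P4=3)
step 4: fire β:  (P0=3, P1=6, P2=2, P3=6, P4=3) → (P0=3, P1=8, P2=1, P3=8, P4=3)
step 5: fire γ:  (P0=3, P1=8, P2=1, P3=8, P4=3) → (P0=3, P1=8, P2=4, P3=10, P4=4)
step 6: fire α:  (P0=3, P1=8, P2=4, P3=10, P4=4) → (P0=3, P1=10, P2=1, P3=10, P4=3)
step 7: fire γ:  (P0=3, P1=10, P2=1, P3=10, P4=3) → (P0=3, P1=10, P2=4, P3=12, P4=4)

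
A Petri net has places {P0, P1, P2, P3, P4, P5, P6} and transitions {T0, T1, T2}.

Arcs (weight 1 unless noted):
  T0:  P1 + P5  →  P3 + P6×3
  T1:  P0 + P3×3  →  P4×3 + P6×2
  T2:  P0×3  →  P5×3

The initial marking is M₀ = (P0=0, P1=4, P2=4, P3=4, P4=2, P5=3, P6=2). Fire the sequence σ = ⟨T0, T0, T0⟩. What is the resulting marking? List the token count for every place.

step 1: fire T0:  (P0=0, P1=4, P2=4, P3=4, P4=2, P5=3, P6=2) → (P0=0, P1=3, P2=4, P3=5, P4=2, P5=2, P6=5)
step 2: fire T0:  (P0=0, P1=3, P2=4, P3=5, P4=2, P5=2, P6=5) → (P0=0, P1=2, P2=4, P3=6, P4=2, P5=1, P6=8)
step 3: fire T0:  (P0=0, P1=2, P2=4, P3=6, P4=2, P5=1, P6=8) → (P0=0, P1=1, P2=4, P3=7, P4=2, P5=0, P6=11)

(P0=0, P1=1, P2=4, P3=7, P4=2, P5=0, P6=11)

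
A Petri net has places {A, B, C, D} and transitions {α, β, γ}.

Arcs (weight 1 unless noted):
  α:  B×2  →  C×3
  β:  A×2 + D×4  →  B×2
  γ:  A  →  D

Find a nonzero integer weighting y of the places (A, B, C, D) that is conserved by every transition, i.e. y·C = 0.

Incidence matrix C (rows=places, cols=transitions):
        α    β    γ
    A   0   -2   -1
    B  -2    2    0
    C   3    0    0
    D   0   -4    1

Candidate y = [1, 3, 2, 1]; check y·C column-wise:
  col α: 1·0 + 3·-2 + 2·3 + 1·0 = 0
  col β: 1·-2 + 3·2 + 2·0 + 1·-4 = 0
  col γ: 1·-1 + 3·0 + 2·0 + 1·1 = 0

y = (A:1, B:3, C:2, D:1)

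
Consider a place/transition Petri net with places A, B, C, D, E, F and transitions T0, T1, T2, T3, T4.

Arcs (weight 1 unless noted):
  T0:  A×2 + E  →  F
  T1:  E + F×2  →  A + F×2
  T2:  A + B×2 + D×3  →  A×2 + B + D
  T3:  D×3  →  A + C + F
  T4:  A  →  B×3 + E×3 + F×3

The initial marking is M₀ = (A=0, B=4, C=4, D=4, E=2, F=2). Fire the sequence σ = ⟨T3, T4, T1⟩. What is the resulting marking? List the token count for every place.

step 1: fire T3:  (A=0, B=4, C=4, D=4, E=2, F=2) → (A=1, B=4, C=5, D=1, E=2, F=3)
step 2: fire T4:  (A=1, B=4, C=5, D=1, E=2, F=3) → (A=0, B=7, C=5, D=1, E=5, F=6)
step 3: fire T1:  (A=0, B=7, C=5, D=1, E=5, F=6) → (A=1, B=7, C=5, D=1, E=4, F=6)

(A=1, B=7, C=5, D=1, E=4, F=6)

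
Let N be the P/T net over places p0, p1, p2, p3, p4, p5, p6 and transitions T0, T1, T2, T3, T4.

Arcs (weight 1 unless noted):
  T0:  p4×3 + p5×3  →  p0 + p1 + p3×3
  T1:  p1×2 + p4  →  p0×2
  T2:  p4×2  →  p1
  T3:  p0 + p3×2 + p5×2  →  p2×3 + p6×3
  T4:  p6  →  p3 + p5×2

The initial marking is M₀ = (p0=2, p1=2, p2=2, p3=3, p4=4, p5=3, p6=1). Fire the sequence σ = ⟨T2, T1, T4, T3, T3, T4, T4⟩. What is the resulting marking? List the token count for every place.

step 1: fire T2:  (p0=2, p1=2, p2=2, p3=3, p4=4, p5=3, p6=1) → (p0=2, p1=3, p2=2, p3=3, p4=2, p5=3, p6=1)
step 2: fire T1:  (p0=2, p1=3, p2=2, p3=3, p4=2, p5=3, p6=1) → (p0=4, p1=1, p2=2, p3=3, p4=1, p5=3, p6=1)
step 3: fire T4:  (p0=4, p1=1, p2=2, p3=3, p4=1, p5=3, p6=1) → (p0=4, p1=1, p2=2, p3=4, p4=1, p5=5, p6=0)
step 4: fire T3:  (p0=4, p1=1, p2=2, p3=4, p4=1, p5=5, p6=0) → (p0=3, p1=1, p2=5, p3=2, p4=1, p5=3, p6=3)
step 5: fire T3:  (p0=3, p1=1, p2=5, p3=2, p4=1, p5=3, p6=3) → (p0=2, p1=1, p2=8, p3=0, p4=1, p5=1, p6=6)
step 6: fire T4:  (p0=2, p1=1, p2=8, p3=0, p4=1, p5=1, p6=6) → (p0=2, p1=1, p2=8, p3=1, p4=1, p5=3, p6=5)
step 7: fire T4:  (p0=2, p1=1, p2=8, p3=1, p4=1, p5=3, p6=5) → (p0=2, p1=1, p2=8, p3=2, p4=1, p5=5, p6=4)

(p0=2, p1=1, p2=8, p3=2, p4=1, p5=5, p6=4)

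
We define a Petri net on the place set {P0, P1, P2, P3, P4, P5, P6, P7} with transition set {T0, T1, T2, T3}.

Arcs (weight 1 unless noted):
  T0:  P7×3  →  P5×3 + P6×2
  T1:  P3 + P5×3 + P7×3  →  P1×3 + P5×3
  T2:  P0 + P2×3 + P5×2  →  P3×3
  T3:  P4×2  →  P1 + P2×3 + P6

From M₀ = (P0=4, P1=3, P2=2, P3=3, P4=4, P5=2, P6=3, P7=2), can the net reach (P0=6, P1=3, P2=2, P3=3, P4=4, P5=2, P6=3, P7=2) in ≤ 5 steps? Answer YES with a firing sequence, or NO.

depth 0: 1 marking
depth 1: 2 markings reached so far
depth 2: 4 markings reached so far
depth 3: 5 markings reached so far
depth 4: 5 markings reached so far
(frontier empty at depth 4; search complete)
target is not among the 5 markings reachable within 5 steps

NO — not reachable within 5 firings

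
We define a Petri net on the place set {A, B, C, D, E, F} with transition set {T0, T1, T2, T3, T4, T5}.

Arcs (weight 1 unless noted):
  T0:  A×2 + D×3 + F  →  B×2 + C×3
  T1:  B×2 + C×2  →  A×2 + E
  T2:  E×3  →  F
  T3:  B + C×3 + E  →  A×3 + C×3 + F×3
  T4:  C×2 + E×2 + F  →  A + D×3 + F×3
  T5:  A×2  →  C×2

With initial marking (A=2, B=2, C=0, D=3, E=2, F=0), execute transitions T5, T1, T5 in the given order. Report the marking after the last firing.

(A=0, B=0, C=2, D=3, E=3, F=0)

step 1: fire T5:  (A=2, B=2, C=0, D=3, E=2, F=0) → (A=0, B=2, C=2, D=3, E=2, F=0)
step 2: fire T1:  (A=0, B=2, C=2, D=3, E=2, F=0) → (A=2, B=0, C=0, D=3, E=3, F=0)
step 3: fire T5:  (A=2, B=0, C=0, D=3, E=3, F=0) → (A=0, B=0, C=2, D=3, E=3, F=0)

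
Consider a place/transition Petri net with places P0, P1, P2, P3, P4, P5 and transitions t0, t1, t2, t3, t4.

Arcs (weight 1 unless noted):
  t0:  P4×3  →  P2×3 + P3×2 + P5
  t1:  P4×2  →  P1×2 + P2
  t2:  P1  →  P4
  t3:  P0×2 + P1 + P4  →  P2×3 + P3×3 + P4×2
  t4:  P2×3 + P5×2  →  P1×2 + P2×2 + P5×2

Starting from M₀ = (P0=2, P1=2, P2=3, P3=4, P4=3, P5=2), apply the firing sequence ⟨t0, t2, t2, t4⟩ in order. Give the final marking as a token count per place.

step 1: fire t0:  (P0=2, P1=2, P2=3, P3=4, P4=3, P5=2) → (P0=2, P1=2, P2=6, P3=6, P4=0, P5=3)
step 2: fire t2:  (P0=2, P1=2, P2=6, P3=6, P4=0, P5=3) → (P0=2, P1=1, P2=6, P3=6, P4=1, P5=3)
step 3: fire t2:  (P0=2, P1=1, P2=6, P3=6, P4=1, P5=3) → (P0=2, P1=0, P2=6, P3=6, P4=2, P5=3)
step 4: fire t4:  (P0=2, P1=0, P2=6, P3=6, P4=2, P5=3) → (P0=2, P1=2, P2=5, P3=6, P4=2, P5=3)

(P0=2, P1=2, P2=5, P3=6, P4=2, P5=3)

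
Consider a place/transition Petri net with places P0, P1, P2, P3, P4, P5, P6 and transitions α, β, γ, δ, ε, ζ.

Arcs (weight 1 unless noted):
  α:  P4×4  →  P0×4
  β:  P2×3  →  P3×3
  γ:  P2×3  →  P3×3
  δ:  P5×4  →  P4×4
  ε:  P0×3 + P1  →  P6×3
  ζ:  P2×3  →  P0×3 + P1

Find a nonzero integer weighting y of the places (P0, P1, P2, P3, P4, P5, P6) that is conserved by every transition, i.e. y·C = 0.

Incidence matrix C (rows=places, cols=transitions):
        α    β    γ    δ    ε    ζ
   P0   4    0    0    0   -3    3
   P1   0    0    0    0   -1    1
   P2   0   -3   -3    0    0   -3
   P3   0    3    3    0    0    0
   P4  -4    0    0    4    0    0
   P5   0    0    0   -4    0    0
   P6   0    0    0    0    3    0

Candidate y = [1, -3, 0, 0, 1, 1, 0]; check y·C column-wise:
  col α: 1·4 + -3·0 + 1·-4 + 1·0 = 0
  col β: 1·0 + -3·0 + 0·-3 + 0·3 + 1·0 + 1·0 = 0
  col γ: 1·0 + -3·0 + 0·-3 + 0·3 + 1·0 + 1·0 = 0
  col δ: 1·0 + -3·0 + 1·4 + 1·-4 = 0
  col ε: 1·-3 + -3·-1 + 1·0 + 1·0 + 0·3 = 0
  col ζ: 1·3 + -3·1 + 0·-3 + 1·0 + 1·0 = 0

y = (P0:1, P1:-3, P2:0, P3:0, P4:1, P5:1, P6:0)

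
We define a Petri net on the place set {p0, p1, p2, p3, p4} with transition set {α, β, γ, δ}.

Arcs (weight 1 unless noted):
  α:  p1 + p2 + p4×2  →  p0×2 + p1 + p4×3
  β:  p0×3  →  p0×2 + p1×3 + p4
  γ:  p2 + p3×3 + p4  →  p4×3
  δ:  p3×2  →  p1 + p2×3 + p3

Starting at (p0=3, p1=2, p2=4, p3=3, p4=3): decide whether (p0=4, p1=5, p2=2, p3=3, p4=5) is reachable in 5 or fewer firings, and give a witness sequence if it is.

depth 0: 1 marking
depth 1: 5 markings reached so far
depth 2: 12 markings reached so far
depth 3: 21 markings reached so far
depth 4: 33 markings reached so far
depth 5: 46 markings reached so far
target is not among the 46 markings reachable within 5 steps

NO — not reachable within 5 firings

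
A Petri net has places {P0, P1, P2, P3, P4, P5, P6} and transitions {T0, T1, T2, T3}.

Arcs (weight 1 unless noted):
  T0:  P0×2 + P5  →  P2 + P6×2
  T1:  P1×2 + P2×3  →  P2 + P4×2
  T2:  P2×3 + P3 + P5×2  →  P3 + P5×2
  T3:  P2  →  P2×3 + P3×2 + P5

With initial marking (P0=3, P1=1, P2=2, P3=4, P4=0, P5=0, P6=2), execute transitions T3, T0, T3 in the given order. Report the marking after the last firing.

step 1: fire T3:  (P0=3, P1=1, P2=2, P3=4, P4=0, P5=0, P6=2) → (P0=3, P1=1, P2=4, P3=6, P4=0, P5=1, P6=2)
step 2: fire T0:  (P0=3, P1=1, P2=4, P3=6, P4=0, P5=1, P6=2) → (P0=1, P1=1, P2=5, P3=6, P4=0, P5=0, P6=4)
step 3: fire T3:  (P0=1, P1=1, P2=5, P3=6, P4=0, P5=0, P6=4) → (P0=1, P1=1, P2=7, P3=8, P4=0, P5=1, P6=4)

(P0=1, P1=1, P2=7, P3=8, P4=0, P5=1, P6=4)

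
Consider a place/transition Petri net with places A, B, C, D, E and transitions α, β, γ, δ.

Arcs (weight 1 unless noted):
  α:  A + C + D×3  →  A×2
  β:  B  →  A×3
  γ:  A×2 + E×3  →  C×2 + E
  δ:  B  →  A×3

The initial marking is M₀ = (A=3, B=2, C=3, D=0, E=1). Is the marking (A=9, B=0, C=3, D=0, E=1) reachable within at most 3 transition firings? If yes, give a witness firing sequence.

step 1: fire β:  (A=3, B=2, C=3, D=0, E=1) → (A=6, B=1, C=3, D=0, E=1)
step 2: fire β:  (A=6, B=1, C=3, D=0, E=1) → (A=9, B=0, C=3, D=0, E=1)

YES — reachable via ⟨β, β⟩ (2 firings)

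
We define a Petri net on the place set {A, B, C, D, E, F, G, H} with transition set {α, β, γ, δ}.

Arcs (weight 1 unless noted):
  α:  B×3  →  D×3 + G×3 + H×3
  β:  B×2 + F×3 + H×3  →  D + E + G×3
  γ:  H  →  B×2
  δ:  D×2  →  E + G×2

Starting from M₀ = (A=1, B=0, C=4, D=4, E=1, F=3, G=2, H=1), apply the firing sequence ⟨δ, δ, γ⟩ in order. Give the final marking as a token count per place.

step 1: fire δ:  (A=1, B=0, C=4, D=4, E=1, F=3, G=2, H=1) → (A=1, B=0, C=4, D=2, E=2, F=3, G=4, H=1)
step 2: fire δ:  (A=1, B=0, C=4, D=2, E=2, F=3, G=4, H=1) → (A=1, B=0, C=4, D=0, E=3, F=3, G=6, H=1)
step 3: fire γ:  (A=1, B=0, C=4, D=0, E=3, F=3, G=6, H=1) → (A=1, B=2, C=4, D=0, E=3, F=3, G=6, H=0)

(A=1, B=2, C=4, D=0, E=3, F=3, G=6, H=0)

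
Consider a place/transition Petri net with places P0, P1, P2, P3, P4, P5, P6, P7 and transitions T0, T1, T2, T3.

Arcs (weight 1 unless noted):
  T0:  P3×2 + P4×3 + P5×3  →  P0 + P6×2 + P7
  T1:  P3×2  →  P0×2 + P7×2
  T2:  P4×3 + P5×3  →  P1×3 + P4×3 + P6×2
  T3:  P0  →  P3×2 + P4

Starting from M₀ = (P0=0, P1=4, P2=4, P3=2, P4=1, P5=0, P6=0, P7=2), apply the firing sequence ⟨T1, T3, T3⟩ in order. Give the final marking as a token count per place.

(P0=0, P1=4, P2=4, P3=4, P4=3, P5=0, P6=0, P7=4)

step 1: fire T1:  (P0=0, P1=4, P2=4, P3=2, P4=1, P5=0, P6=0, P7=2) → (P0=2, P1=4, P2=4, P3=0, P4=1, P5=0, P6=0, P7=4)
step 2: fire T3:  (P0=2, P1=4, P2=4, P3=0, P4=1, P5=0, P6=0, P7=4) → (P0=1, P1=4, P2=4, P3=2, P4=2, P5=0, P6=0, P7=4)
step 3: fire T3:  (P0=1, P1=4, P2=4, P3=2, P4=2, P5=0, P6=0, P7=4) → (P0=0, P1=4, P2=4, P3=4, P4=3, P5=0, P6=0, P7=4)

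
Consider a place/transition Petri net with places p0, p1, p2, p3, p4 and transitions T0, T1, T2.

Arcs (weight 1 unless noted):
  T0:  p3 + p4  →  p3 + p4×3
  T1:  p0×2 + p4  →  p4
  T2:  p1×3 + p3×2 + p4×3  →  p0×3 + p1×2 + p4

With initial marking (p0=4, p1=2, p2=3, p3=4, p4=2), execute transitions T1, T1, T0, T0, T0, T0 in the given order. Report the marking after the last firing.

step 1: fire T1:  (p0=4, p1=2, p2=3, p3=4, p4=2) → (p0=2, p1=2, p2=3, p3=4, p4=2)
step 2: fire T1:  (p0=2, p1=2, p2=3, p3=4, p4=2) → (p0=0, p1=2, p2=3, p3=4, p4=2)
step 3: fire T0:  (p0=0, p1=2, p2=3, p3=4, p4=2) → (p0=0, p1=2, p2=3, p3=4, p4=4)
step 4: fire T0:  (p0=0, p1=2, p2=3, p3=4, p4=4) → (p0=0, p1=2, p2=3, p3=4, p4=6)
step 5: fire T0:  (p0=0, p1=2, p2=3, p3=4, p4=6) → (p0=0, p1=2, p2=3, p3=4, p4=8)
step 6: fire T0:  (p0=0, p1=2, p2=3, p3=4, p4=8) → (p0=0, p1=2, p2=3, p3=4, p4=10)

(p0=0, p1=2, p2=3, p3=4, p4=10)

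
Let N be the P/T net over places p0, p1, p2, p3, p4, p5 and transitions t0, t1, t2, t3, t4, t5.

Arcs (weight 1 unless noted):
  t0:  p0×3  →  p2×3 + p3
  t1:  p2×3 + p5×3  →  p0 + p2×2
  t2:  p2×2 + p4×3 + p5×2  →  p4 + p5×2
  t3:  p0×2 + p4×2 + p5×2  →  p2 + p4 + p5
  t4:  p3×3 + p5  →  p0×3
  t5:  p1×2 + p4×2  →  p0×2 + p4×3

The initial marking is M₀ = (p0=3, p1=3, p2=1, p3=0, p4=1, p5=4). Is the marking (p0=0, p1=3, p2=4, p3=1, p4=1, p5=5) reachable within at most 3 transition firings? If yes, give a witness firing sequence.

depth 0: 1 marking
depth 1: 2 markings reached so far
depth 2: 3 markings reached so far
depth 3: 3 markings reached so far
(frontier empty at depth 3; search complete)
target is not among the 3 markings reachable within 3 steps

NO — not reachable within 3 firings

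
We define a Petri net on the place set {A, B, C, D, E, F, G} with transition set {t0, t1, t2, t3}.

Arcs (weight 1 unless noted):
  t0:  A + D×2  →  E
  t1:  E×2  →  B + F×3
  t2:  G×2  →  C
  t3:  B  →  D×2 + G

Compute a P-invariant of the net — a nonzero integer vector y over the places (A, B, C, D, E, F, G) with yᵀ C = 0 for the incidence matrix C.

y = (A:1, B:-2, C:0, D:-1, E:-1, F:0, G:0)

Incidence matrix C (rows=places, cols=transitions):
       t0   t1   t2   t3
    A  -1    0    0    0
    B   0    1    0   -1
    C   0    0    1    0
    D  -2    0    0    2
    E   1   -2    0    0
    F   0    3    0    0
    G   0    0   -2    1

Candidate y = [1, -2, 0, -1, -1, 0, 0]; check y·C column-wise:
  col t0: 1·-1 + -2·0 + -1·-2 + -1·1 = 0
  col t1: 1·0 + -2·1 + -1·0 + -1·-2 + 0·3 = 0
  col t2: 1·0 + -2·0 + 0·1 + -1·0 + -1·0 + 0·-2 = 0
  col t3: 1·0 + -2·-1 + -1·2 + -1·0 + 0·1 = 0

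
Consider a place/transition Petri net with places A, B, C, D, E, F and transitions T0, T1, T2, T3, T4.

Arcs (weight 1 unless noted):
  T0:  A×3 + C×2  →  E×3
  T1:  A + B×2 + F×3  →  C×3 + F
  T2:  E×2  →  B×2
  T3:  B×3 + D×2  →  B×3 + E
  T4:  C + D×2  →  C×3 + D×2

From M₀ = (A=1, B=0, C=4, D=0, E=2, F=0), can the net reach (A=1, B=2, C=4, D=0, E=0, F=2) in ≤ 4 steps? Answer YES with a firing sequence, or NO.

depth 0: 1 marking
depth 1: 2 markings reached so far
depth 2: 2 markings reached so far
(frontier empty at depth 2; search complete)
target is not among the 2 markings reachable within 4 steps

NO — not reachable within 4 firings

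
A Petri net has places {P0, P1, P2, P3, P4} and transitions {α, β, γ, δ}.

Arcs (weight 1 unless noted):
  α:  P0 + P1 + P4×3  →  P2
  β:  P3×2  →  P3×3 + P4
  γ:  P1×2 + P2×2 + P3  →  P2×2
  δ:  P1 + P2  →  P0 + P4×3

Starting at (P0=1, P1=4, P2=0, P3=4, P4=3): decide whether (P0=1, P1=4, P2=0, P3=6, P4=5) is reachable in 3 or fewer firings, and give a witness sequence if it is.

step 1: fire β:  (P0=1, P1=4, P2=0, P3=4, P4=3) → (P0=1, P1=4, P2=0, P3=5, P4=4)
step 2: fire β:  (P0=1, P1=4, P2=0, P3=5, P4=4) → (P0=1, P1=4, P2=0, P3=6, P4=5)

YES — reachable via ⟨β, β⟩ (2 firings)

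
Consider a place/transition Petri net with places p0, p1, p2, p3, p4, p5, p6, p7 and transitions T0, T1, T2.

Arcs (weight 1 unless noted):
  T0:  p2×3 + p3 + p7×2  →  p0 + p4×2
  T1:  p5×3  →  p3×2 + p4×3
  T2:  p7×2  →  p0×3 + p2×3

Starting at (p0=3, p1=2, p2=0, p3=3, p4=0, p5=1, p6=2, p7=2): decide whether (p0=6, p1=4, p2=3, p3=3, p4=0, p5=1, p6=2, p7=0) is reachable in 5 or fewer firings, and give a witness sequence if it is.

NO — not reachable within 5 firings

depth 0: 1 marking
depth 1: 2 markings reached so far
depth 2: 2 markings reached so far
(frontier empty at depth 2; search complete)
target is not among the 2 markings reachable within 5 steps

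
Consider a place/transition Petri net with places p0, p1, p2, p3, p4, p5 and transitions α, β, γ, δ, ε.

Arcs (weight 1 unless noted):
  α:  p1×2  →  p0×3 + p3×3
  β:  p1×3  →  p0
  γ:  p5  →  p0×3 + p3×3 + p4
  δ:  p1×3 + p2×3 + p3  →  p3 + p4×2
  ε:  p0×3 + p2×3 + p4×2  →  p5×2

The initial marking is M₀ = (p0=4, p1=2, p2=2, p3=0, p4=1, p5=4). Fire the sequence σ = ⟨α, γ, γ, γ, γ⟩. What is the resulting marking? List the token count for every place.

step 1: fire α:  (p0=4, p1=2, p2=2, p3=0, p4=1, p5=4) → (p0=7, p1=0, p2=2, p3=3, p4=1, p5=4)
step 2: fire γ:  (p0=7, p1=0, p2=2, p3=3, p4=1, p5=4) → (p0=10, p1=0, p2=2, p3=6, p4=2, p5=3)
step 3: fire γ:  (p0=10, p1=0, p2=2, p3=6, p4=2, p5=3) → (p0=13, p1=0, p2=2, p3=9, p4=3, p5=2)
step 4: fire γ:  (p0=13, p1=0, p2=2, p3=9, p4=3, p5=2) → (p0=16, p1=0, p2=2, p3=12, p4=4, p5=1)
step 5: fire γ:  (p0=16, p1=0, p2=2, p3=12, p4=4, p5=1) → (p0=19, p1=0, p2=2, p3=15, p4=5, p5=0)

(p0=19, p1=0, p2=2, p3=15, p4=5, p5=0)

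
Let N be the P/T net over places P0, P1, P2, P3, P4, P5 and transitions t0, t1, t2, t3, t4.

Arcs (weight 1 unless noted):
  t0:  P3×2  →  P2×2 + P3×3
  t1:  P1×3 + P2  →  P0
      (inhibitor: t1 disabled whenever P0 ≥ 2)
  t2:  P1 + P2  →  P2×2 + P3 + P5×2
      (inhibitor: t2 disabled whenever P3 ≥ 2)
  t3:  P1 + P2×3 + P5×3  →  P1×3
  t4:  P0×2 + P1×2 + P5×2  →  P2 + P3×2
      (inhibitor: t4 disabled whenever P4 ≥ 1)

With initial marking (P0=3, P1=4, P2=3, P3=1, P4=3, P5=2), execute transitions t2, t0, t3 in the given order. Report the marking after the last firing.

(P0=3, P1=5, P2=3, P3=3, P4=3, P5=1)

step 1: fire t2:  (P0=3, P1=4, P2=3, P3=1, P4=3, P5=2) → (P0=3, P1=3, P2=4, P3=2, P4=3, P5=4)
step 2: fire t0:  (P0=3, P1=3, P2=4, P3=2, P4=3, P5=4) → (P0=3, P1=3, P2=6, P3=3, P4=3, P5=4)
step 3: fire t3:  (P0=3, P1=3, P2=6, P3=3, P4=3, P5=4) → (P0=3, P1=5, P2=3, P3=3, P4=3, P5=1)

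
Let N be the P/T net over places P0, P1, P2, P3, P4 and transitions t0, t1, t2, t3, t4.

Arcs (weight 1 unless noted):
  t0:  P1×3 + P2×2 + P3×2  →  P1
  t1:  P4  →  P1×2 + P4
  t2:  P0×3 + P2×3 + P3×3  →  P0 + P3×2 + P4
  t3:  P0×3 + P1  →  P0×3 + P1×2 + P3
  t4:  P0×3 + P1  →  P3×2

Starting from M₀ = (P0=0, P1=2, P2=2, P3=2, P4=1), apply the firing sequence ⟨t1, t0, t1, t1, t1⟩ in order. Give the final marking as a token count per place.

(P0=0, P1=8, P2=0, P3=0, P4=1)

step 1: fire t1:  (P0=0, P1=2, P2=2, P3=2, P4=1) → (P0=0, P1=4, P2=2, P3=2, P4=1)
step 2: fire t0:  (P0=0, P1=4, P2=2, P3=2, P4=1) → (P0=0, P1=2, P2=0, P3=0, P4=1)
step 3: fire t1:  (P0=0, P1=2, P2=0, P3=0, P4=1) → (P0=0, P1=4, P2=0, P3=0, P4=1)
step 4: fire t1:  (P0=0, P1=4, P2=0, P3=0, P4=1) → (P0=0, P1=6, P2=0, P3=0, P4=1)
step 5: fire t1:  (P0=0, P1=6, P2=0, P3=0, P4=1) → (P0=0, P1=8, P2=0, P3=0, P4=1)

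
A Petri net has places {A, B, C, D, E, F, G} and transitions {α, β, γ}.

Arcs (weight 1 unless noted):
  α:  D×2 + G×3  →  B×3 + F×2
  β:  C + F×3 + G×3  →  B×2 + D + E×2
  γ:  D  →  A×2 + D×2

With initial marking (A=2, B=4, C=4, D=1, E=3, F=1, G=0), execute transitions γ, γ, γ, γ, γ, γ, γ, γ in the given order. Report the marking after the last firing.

step 1: fire γ:  (A=2, B=4, C=4, D=1, E=3, F=1, G=0) → (A=4, B=4, C=4, D=2, E=3, F=1, G=0)
step 2: fire γ:  (A=4, B=4, C=4, D=2, E=3, F=1, G=0) → (A=6, B=4, C=4, D=3, E=3, F=1, G=0)
step 3: fire γ:  (A=6, B=4, C=4, D=3, E=3, F=1, G=0) → (A=8, B=4, C=4, D=4, E=3, F=1, G=0)
step 4: fire γ:  (A=8, B=4, C=4, D=4, E=3, F=1, G=0) → (A=10, B=4, C=4, D=5, E=3, F=1, G=0)
step 5: fire γ:  (A=10, B=4, C=4, D=5, E=3, F=1, G=0) → (A=12, B=4, C=4, D=6, E=3, F=1, G=0)
step 6: fire γ:  (A=12, B=4, C=4, D=6, E=3, F=1, G=0) → (A=14, B=4, C=4, D=7, E=3, F=1, G=0)
step 7: fire γ:  (A=14, B=4, C=4, D=7, E=3, F=1, G=0) → (A=16, B=4, C=4, D=8, E=3, F=1, G=0)
step 8: fire γ:  (A=16, B=4, C=4, D=8, E=3, F=1, G=0) → (A=18, B=4, C=4, D=9, E=3, F=1, G=0)

(A=18, B=4, C=4, D=9, E=3, F=1, G=0)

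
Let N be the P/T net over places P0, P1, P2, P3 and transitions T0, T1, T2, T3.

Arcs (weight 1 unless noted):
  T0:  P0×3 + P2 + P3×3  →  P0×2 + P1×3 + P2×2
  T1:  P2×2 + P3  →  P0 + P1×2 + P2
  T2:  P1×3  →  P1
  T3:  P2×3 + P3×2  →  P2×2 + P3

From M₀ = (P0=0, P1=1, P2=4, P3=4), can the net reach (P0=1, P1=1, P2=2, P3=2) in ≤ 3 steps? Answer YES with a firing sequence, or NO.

YES — reachable via ⟨T1, T2, T3⟩ (3 firings)

step 1: fire T1:  (P0=0, P1=1, P2=4, P3=4) → (P0=1, P1=3, P2=3, P3=3)
step 2: fire T2:  (P0=1, P1=3, P2=3, P3=3) → (P0=1, P1=1, P2=3, P3=3)
step 3: fire T3:  (P0=1, P1=1, P2=3, P3=3) → (P0=1, P1=1, P2=2, P3=2)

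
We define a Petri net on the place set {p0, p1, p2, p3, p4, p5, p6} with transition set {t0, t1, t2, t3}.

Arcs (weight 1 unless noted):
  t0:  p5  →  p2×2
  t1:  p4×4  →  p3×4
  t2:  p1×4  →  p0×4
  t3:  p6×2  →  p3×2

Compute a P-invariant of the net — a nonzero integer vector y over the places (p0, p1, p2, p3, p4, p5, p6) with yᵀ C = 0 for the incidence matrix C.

y = (p0:1, p1:1, p2:0, p3:0, p4:0, p5:0, p6:0)

Incidence matrix C (rows=places, cols=transitions):
       t0   t1   t2   t3
   p0   0    0    4    0
   p1   0    0   -4    0
   p2   2    0    0    0
   p3   0    4    0    2
   p4   0   -4    0    0
   p5  -1    0    0    0
   p6   0    0    0   -2

Candidate y = [1, 1, 0, 0, 0, 0, 0]; check y·C column-wise:
  col t0: 1·0 + 1·0 + 0·2 + 0·-1 = 0
  col t1: 1·0 + 1·0 + 0·4 + 0·-4 = 0
  col t2: 1·4 + 1·-4 = 0
  col t3: 1·0 + 1·0 + 0·2 + 0·-2 = 0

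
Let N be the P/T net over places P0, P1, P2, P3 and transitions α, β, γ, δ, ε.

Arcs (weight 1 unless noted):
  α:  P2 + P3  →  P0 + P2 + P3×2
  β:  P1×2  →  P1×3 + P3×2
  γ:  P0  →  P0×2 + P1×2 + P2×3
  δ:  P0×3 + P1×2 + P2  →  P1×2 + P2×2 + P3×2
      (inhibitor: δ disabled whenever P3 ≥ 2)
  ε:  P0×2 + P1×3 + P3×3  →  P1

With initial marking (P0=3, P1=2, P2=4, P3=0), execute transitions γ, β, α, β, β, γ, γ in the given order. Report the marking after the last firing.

step 1: fire γ:  (P0=3, P1=2, P2=4, P3=0) → (P0=4, P1=4, P2=7, P3=0)
step 2: fire β:  (P0=4, P1=4, P2=7, P3=0) → (P0=4, P1=5, P2=7, P3=2)
step 3: fire α:  (P0=4, P1=5, P2=7, P3=2) → (P0=5, P1=5, P2=7, P3=3)
step 4: fire β:  (P0=5, P1=5, P2=7, P3=3) → (P0=5, P1=6, P2=7, P3=5)
step 5: fire β:  (P0=5, P1=6, P2=7, P3=5) → (P0=5, P1=7, P2=7, P3=7)
step 6: fire γ:  (P0=5, P1=7, P2=7, P3=7) → (P0=6, P1=9, P2=10, P3=7)
step 7: fire γ:  (P0=6, P1=9, P2=10, P3=7) → (P0=7, P1=11, P2=13, P3=7)

(P0=7, P1=11, P2=13, P3=7)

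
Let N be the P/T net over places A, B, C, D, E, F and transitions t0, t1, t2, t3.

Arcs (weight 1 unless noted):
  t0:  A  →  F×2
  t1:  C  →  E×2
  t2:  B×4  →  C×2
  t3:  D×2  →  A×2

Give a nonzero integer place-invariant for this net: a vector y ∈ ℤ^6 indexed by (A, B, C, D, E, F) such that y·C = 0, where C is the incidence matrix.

y = (A:0, B:1, C:2, D:0, E:1, F:0)

Incidence matrix C (rows=places, cols=transitions):
       t0   t1   t2   t3
    A  -1    0    0    2
    B   0    0   -4    0
    C   0   -1    2    0
    D   0    0    0   -2
    E   0    2    0    0
    F   2    0    0    0

Candidate y = [0, 1, 2, 0, 1, 0]; check y·C column-wise:
  col t0: 0·-1 + 1·0 + 2·0 + 1·0 + 0·2 = 0
  col t1: 1·0 + 2·-1 + 1·2 = 0
  col t2: 1·-4 + 2·2 + 1·0 = 0
  col t3: 0·2 + 1·0 + 2·0 + 0·-2 + 1·0 = 0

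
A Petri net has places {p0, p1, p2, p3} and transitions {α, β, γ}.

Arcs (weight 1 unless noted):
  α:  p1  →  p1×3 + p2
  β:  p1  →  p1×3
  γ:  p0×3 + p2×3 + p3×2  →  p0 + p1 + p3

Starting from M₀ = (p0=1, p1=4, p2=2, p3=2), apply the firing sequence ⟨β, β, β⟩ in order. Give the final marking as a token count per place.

step 1: fire β:  (p0=1, p1=4, p2=2, p3=2) → (p0=1, p1=6, p2=2, p3=2)
step 2: fire β:  (p0=1, p1=6, p2=2, p3=2) → (p0=1, p1=8, p2=2, p3=2)
step 3: fire β:  (p0=1, p1=8, p2=2, p3=2) → (p0=1, p1=10, p2=2, p3=2)

(p0=1, p1=10, p2=2, p3=2)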